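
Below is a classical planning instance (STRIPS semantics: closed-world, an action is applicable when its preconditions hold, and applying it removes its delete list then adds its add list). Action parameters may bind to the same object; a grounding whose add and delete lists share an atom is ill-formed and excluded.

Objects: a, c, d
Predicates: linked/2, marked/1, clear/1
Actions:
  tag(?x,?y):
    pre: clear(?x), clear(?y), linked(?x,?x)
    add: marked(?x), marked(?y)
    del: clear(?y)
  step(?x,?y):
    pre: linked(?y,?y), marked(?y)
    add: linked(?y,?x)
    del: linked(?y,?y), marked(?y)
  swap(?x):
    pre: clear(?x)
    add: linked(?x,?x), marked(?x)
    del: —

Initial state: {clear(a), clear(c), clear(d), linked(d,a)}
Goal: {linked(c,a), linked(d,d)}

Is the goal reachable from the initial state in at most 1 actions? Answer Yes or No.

No

1. swap(c)  →  {clear(a), clear(c), clear(d), linked(c,c), linked(d,a), marked(c)}
2. step(a,c)  →  {clear(a), clear(c), clear(d), linked(c,a), linked(d,a)}
3. swap(d)  →  {clear(a), clear(c), clear(d), linked(c,a), linked(d,a), linked(d,d), marked(d)}
optimal plan length = 3; 3 > 1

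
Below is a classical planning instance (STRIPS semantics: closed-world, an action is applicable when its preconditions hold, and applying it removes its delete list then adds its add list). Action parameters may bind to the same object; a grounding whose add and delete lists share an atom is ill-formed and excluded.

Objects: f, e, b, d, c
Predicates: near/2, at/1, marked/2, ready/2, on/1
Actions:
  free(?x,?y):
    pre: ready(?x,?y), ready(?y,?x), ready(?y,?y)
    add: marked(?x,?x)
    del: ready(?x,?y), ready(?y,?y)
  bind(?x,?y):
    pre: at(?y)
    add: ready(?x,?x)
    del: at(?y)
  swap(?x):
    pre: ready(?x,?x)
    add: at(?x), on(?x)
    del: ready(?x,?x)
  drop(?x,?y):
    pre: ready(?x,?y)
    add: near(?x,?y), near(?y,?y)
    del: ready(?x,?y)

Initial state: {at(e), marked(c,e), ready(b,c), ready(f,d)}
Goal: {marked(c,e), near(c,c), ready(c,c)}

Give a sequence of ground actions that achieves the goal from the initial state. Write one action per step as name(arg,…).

1. bind(c,e)  →  {marked(c,e), ready(b,c), ready(c,c), ready(f,d)}
2. drop(b,c)  →  {marked(c,e), near(b,c), near(c,c), ready(c,c), ready(f,d)}

bind(c,e); drop(b,c)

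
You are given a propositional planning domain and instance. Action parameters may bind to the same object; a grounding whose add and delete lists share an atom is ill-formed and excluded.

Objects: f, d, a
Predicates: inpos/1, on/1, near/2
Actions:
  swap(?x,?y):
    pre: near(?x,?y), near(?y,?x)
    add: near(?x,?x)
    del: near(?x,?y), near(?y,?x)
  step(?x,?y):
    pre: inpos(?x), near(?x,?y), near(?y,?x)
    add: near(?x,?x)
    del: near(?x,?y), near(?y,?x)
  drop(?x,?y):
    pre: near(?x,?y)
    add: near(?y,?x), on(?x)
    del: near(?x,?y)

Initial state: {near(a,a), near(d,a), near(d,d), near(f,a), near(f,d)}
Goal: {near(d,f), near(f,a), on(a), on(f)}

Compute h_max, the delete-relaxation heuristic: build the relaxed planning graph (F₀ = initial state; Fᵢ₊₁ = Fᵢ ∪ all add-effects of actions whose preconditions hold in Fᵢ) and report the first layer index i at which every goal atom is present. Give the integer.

2

F0 = init (5 atoms)
F1 = F0 ∪ {near(a,d), near(a,f), near(d,f), on(d), on(f)}  (10 atoms)
F2 = F1 ∪ {near(f,f), on(a)}  (12 atoms)
goal ⊆ F2  ⇒  h_max = 2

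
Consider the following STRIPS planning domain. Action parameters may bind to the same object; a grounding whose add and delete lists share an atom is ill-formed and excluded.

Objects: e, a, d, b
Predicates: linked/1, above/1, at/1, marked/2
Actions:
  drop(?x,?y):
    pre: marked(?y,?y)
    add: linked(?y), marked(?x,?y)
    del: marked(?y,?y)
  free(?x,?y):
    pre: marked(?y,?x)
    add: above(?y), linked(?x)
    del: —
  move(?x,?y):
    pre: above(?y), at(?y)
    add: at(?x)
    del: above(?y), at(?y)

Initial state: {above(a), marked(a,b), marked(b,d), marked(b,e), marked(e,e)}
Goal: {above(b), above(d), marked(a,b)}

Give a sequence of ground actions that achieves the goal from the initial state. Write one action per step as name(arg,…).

drop(d,e); free(e,d); free(e,b)

1. drop(d,e)  →  {above(a), linked(e), marked(a,b), marked(b,d), marked(b,e), marked(d,e)}
2. free(e,d)  →  {above(a), above(d), linked(e), marked(a,b), marked(b,d), marked(b,e), marked(d,e)}
3. free(e,b)  →  {above(a), above(b), above(d), linked(e), marked(a,b), marked(b,d), marked(b,e), marked(d,e)}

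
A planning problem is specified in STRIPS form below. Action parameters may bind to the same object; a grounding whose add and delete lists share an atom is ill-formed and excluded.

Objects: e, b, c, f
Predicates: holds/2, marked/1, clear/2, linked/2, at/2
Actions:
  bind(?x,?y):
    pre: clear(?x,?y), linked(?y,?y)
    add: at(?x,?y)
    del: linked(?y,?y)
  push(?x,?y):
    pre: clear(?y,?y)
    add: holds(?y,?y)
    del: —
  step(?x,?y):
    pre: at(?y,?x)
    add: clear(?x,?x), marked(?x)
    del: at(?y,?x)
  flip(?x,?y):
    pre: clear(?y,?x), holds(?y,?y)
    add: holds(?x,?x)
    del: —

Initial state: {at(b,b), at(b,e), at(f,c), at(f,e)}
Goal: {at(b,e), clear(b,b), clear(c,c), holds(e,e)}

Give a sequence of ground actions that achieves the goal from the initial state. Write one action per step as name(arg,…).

step(e,f); push(e,e); step(b,b); step(c,f)

1. step(e,f)  →  {at(b,b), at(b,e), at(f,c), clear(e,e), marked(e)}
2. push(e,e)  →  {at(b,b), at(b,e), at(f,c), clear(e,e), holds(e,e), marked(e)}
3. step(b,b)  →  {at(b,e), at(f,c), clear(b,b), clear(e,e), holds(e,e), marked(b), marked(e)}
4. step(c,f)  →  {at(b,e), clear(b,b), clear(c,c), clear(e,e), holds(e,e), marked(b), marked(c), marked(e)}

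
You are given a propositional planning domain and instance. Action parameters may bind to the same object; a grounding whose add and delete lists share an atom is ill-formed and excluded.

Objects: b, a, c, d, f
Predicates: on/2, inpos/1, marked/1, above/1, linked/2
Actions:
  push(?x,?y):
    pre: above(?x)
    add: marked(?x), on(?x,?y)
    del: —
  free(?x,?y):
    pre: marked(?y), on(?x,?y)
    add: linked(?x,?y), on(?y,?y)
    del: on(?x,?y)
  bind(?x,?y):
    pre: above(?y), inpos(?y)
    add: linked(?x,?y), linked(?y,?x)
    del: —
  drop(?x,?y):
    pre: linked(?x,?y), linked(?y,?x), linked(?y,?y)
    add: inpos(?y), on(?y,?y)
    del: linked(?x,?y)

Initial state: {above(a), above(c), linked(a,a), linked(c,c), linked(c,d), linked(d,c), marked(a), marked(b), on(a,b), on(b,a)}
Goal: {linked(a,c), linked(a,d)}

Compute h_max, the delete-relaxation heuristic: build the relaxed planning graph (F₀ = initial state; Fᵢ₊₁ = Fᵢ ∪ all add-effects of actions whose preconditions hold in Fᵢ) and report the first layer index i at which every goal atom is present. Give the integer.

2

F0 = init (10 atoms)
F1 = F0 ∪ {inpos(a), inpos(c), linked(a,b), linked(b,a), marked(c), on(a,a), on(a,c), on(a,d), on(a,f), on(b,b), on(c,a), on(c,b), on(c,c), on(c,d), on(c,f)}  (25 atoms)
F2 = F1 ∪ {linked(a,c), linked(a,d), linked(a,f), linked(b,c), linked(c,a), linked(c,b), linked(c,f), linked(d,a), linked(f,a), linked(f,c)}  (35 atoms)
goal ⊆ F2  ⇒  h_max = 2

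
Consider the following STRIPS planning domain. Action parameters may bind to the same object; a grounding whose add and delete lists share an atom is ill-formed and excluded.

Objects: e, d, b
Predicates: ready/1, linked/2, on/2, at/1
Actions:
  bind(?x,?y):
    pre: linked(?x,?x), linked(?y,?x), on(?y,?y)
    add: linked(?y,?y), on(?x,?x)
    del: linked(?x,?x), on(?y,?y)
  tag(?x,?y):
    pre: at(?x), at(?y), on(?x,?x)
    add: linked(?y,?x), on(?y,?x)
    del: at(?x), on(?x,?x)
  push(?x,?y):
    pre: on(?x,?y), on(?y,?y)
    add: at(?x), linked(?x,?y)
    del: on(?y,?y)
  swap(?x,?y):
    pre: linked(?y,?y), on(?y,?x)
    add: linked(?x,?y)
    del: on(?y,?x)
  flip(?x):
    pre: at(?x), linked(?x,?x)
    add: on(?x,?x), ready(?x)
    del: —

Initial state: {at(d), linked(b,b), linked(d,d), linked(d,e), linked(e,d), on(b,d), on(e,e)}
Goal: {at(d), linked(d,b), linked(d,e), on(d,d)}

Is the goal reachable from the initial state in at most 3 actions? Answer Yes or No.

Yes

1. bind(d,e)  →  {at(d), linked(b,b), linked(d,e), linked(e,d), linked(e,e), on(b,d), on(d,d)}
2. swap(d,b)  →  {at(d), linked(b,b), linked(d,b), linked(d,e), linked(e,d), linked(e,e), on(d,d)}
optimal plan length = 2; 2 ≤ 3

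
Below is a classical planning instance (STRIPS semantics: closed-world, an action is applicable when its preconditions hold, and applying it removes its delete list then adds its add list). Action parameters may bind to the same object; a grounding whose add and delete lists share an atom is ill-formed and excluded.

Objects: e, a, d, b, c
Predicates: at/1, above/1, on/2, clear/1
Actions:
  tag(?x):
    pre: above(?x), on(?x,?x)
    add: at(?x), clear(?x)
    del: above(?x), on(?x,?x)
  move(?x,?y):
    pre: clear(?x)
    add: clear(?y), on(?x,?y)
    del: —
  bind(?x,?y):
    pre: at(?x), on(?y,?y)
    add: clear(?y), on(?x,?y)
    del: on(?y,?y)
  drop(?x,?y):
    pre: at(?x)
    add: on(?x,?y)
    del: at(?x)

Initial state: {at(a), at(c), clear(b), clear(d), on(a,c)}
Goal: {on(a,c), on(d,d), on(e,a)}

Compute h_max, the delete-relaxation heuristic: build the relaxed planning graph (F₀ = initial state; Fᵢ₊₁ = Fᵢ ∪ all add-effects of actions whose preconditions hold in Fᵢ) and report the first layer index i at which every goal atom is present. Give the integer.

F0 = init (5 atoms)
F1 = F0 ∪ {clear(a), clear(c), clear(e), on(a,a), on(a,b), on(a,d), on(a,e), on(b,a), on(b,b), on(b,c), on(b,d), on(b,e), on(c,a), on(c,b), on(c,c), on(c,d), on(c,e), on(d,a), on(d,b), on(d,c), on(d,d), on(d,e)}  (27 atoms)
F2 = F1 ∪ {on(e,a), on(e,b), on(e,c), on(e,d), on(e,e)}  (32 atoms)
goal ⊆ F2  ⇒  h_max = 2

2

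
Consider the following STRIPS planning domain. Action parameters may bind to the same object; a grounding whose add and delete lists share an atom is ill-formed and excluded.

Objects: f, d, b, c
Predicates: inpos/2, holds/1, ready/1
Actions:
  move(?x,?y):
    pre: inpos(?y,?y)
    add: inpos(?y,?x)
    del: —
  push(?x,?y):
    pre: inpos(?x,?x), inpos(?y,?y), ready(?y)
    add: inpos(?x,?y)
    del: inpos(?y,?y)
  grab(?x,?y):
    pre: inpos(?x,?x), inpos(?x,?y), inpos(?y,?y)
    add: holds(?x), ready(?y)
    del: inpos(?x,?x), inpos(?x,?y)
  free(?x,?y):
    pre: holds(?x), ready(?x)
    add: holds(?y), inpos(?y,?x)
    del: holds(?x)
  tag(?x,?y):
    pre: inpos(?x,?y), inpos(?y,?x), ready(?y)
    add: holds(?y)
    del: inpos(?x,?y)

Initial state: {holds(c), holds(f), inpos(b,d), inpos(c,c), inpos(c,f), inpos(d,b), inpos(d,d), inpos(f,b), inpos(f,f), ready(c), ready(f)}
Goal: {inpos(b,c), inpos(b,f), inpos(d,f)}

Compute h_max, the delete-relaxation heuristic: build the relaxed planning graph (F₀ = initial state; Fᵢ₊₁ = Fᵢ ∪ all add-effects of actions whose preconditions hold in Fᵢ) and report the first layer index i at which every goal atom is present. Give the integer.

1

F0 = init (11 atoms)
F1 = F0 ∪ {holds(b), holds(d), inpos(b,c), inpos(b,f), inpos(c,b), inpos(c,d), inpos(d,c), inpos(d,f), inpos(f,c), inpos(f,d), ready(d)}  (22 atoms)
goal ⊆ F1  ⇒  h_max = 1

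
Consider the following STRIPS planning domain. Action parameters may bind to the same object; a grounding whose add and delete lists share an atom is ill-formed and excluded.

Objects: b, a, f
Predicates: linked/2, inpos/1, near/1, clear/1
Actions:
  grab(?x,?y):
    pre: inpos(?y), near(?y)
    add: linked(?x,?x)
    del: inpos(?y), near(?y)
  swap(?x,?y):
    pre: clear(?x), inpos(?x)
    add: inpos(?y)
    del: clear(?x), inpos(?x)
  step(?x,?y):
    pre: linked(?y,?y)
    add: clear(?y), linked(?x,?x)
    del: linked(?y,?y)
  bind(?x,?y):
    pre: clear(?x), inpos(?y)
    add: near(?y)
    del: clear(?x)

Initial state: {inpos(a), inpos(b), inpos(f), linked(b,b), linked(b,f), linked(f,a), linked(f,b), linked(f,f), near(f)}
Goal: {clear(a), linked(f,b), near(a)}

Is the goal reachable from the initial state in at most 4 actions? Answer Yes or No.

1. step(a,b)  →  {clear(b), inpos(a), inpos(b), inpos(f), linked(a,a), linked(b,f), linked(f,a), linked(f,b), linked(f,f), near(f)}
2. step(b,a)  →  {clear(a), clear(b), inpos(a), inpos(b), inpos(f), linked(b,b), linked(b,f), linked(f,a), linked(f,b), linked(f,f), near(f)}
3. bind(b,a)  →  {clear(a), inpos(a), inpos(b), inpos(f), linked(b,b), linked(b,f), linked(f,a), linked(f,b), linked(f,f), near(a), near(f)}
optimal plan length = 3; 3 ≤ 4

Yes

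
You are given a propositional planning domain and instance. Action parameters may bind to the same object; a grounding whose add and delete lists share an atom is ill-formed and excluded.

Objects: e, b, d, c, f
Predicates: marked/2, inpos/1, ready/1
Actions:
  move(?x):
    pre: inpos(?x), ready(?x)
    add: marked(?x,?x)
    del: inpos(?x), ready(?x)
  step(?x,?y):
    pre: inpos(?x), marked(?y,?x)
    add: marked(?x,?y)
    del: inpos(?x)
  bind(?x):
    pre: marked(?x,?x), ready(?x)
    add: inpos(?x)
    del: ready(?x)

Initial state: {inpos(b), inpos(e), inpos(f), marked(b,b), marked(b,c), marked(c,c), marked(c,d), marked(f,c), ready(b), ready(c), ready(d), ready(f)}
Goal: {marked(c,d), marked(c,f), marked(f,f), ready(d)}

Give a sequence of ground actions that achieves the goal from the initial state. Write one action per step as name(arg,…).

1. move(f)  →  {inpos(b), inpos(e), marked(b,b), marked(b,c), marked(c,c), marked(c,d), marked(f,c), marked(f,f), ready(b), ready(c), ready(d)}
2. bind(c)  →  {inpos(b), inpos(c), inpos(e), marked(b,b), marked(b,c), marked(c,c), marked(c,d), marked(f,c), marked(f,f), ready(b), ready(d)}
3. step(c,f)  →  {inpos(b), inpos(e), marked(b,b), marked(b,c), marked(c,c), marked(c,d), marked(c,f), marked(f,c), marked(f,f), ready(b), ready(d)}

move(f); bind(c); step(c,f)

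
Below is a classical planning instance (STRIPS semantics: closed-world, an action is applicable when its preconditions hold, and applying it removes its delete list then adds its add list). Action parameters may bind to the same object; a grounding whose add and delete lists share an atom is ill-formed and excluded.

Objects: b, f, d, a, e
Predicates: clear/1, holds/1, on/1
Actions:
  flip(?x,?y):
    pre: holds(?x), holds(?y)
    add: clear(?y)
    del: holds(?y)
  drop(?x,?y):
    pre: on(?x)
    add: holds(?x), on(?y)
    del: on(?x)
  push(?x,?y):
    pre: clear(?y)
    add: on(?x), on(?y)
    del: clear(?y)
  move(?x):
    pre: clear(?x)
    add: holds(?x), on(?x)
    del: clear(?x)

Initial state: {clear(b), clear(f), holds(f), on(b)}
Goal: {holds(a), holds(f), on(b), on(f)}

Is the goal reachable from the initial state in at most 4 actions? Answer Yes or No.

1. push(a,b)  →  {clear(f), holds(f), on(a), on(b)}
2. drop(a,f)  →  {clear(f), holds(a), holds(f), on(b), on(f)}
optimal plan length = 2; 2 ≤ 4

Yes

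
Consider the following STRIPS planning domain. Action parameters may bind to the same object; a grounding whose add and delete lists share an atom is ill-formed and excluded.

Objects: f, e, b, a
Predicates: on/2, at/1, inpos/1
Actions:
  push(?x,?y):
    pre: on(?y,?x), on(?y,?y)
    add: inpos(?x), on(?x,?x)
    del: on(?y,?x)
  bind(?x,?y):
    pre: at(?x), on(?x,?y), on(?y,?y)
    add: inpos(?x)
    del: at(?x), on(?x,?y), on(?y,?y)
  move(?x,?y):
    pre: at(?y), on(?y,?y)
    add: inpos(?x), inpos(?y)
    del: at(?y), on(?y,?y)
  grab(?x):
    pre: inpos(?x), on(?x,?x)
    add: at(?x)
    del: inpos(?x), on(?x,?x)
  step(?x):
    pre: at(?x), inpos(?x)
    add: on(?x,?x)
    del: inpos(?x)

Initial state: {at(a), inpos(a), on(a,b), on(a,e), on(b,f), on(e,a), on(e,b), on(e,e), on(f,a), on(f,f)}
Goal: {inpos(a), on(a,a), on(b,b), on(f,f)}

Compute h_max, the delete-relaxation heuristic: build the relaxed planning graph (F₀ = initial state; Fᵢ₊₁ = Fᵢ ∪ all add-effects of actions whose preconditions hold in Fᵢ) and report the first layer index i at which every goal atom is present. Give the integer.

F0 = init (10 atoms)
F1 = F0 ∪ {inpos(b), on(a,a), on(b,b)}  (13 atoms)
goal ⊆ F1  ⇒  h_max = 1

1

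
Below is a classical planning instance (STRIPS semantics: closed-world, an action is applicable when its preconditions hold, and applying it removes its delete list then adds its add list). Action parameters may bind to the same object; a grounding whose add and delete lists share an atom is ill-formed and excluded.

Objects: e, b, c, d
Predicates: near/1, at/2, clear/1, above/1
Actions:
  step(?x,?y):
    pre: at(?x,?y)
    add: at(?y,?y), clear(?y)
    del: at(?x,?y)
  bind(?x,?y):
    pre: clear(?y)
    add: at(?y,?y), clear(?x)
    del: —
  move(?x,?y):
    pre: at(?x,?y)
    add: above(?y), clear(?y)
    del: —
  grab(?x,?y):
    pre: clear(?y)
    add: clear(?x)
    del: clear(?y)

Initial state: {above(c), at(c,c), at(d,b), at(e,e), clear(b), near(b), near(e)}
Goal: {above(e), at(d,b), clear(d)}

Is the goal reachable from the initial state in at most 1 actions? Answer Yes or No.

1. bind(d,b)  →  {above(c), at(b,b), at(c,c), at(d,b), at(e,e), clear(b), clear(d), near(b), near(e)}
2. move(e,e)  →  {above(c), above(e), at(b,b), at(c,c), at(d,b), at(e,e), clear(b), clear(d), clear(e), near(b), near(e)}
optimal plan length = 2; 2 > 1

No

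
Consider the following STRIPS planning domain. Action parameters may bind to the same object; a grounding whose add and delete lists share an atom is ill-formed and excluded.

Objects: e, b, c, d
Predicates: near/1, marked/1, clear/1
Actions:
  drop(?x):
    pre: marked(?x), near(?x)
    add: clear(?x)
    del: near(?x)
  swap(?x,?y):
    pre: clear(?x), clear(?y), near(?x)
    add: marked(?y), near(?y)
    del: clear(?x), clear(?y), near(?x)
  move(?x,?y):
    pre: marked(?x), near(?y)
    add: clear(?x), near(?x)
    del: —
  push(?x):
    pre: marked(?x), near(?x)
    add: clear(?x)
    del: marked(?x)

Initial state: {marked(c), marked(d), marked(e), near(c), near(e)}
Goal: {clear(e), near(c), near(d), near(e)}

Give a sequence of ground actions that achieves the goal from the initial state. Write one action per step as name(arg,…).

1. move(e,e)  →  {clear(e), marked(c), marked(d), marked(e), near(c), near(e)}
2. move(d,e)  →  {clear(d), clear(e), marked(c), marked(d), marked(e), near(c), near(d), near(e)}

move(e,e); move(d,e)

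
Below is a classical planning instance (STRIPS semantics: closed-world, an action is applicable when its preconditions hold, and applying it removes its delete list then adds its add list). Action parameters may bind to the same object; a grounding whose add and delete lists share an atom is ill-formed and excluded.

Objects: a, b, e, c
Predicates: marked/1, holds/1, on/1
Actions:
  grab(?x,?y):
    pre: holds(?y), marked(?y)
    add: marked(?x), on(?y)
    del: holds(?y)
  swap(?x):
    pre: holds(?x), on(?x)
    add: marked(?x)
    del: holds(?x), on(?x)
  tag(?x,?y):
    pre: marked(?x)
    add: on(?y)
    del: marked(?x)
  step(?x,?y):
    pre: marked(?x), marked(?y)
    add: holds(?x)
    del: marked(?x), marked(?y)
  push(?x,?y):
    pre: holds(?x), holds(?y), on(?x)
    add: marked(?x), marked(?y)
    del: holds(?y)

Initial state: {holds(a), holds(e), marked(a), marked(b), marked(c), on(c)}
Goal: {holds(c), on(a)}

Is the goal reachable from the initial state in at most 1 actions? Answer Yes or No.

No

1. grab(a,a)  →  {holds(e), marked(a), marked(b), marked(c), on(a), on(c)}
2. step(c,a)  →  {holds(c), holds(e), marked(b), on(a), on(c)}
optimal plan length = 2; 2 > 1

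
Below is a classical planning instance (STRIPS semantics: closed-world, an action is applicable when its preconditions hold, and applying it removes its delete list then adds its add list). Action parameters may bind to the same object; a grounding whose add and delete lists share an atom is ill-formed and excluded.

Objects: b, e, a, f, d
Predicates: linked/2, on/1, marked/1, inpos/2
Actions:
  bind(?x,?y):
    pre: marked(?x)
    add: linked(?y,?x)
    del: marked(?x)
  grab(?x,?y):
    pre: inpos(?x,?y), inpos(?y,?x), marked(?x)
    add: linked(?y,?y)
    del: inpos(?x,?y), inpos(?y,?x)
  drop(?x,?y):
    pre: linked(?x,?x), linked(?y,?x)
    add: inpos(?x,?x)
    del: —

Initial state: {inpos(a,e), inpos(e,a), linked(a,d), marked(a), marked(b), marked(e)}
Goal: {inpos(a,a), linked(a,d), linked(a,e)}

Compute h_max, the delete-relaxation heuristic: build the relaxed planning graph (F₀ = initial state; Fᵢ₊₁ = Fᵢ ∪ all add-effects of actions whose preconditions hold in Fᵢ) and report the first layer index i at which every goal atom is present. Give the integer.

F0 = init (6 atoms)
F1 = F0 ∪ {linked(a,a), linked(a,b), linked(a,e), linked(b,a), linked(b,b), linked(b,e), linked(d,a), linked(d,b), linked(d,e), linked(e,a), linked(e,b), linked(e,e), linked(f,a), linked(f,b), linked(f,e)}  (21 atoms)
F2 = F1 ∪ {inpos(a,a), inpos(b,b), inpos(e,e)}  (24 atoms)
goal ⊆ F2  ⇒  h_max = 2

2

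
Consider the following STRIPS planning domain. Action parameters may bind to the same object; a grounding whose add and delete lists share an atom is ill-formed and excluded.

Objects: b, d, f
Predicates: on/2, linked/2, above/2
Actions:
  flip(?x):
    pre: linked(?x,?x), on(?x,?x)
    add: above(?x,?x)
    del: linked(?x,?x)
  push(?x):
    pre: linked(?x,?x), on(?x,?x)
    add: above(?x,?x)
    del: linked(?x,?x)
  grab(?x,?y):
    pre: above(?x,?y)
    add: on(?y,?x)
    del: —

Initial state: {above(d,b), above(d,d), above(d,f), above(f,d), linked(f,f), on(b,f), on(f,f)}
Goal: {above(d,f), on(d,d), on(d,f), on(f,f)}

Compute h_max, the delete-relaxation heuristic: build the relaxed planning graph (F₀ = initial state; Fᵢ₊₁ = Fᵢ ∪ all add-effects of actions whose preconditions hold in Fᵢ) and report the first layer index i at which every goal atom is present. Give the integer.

F0 = init (7 atoms)
F1 = F0 ∪ {above(f,f), on(b,d), on(d,d), on(d,f), on(f,d)}  (12 atoms)
goal ⊆ F1  ⇒  h_max = 1

1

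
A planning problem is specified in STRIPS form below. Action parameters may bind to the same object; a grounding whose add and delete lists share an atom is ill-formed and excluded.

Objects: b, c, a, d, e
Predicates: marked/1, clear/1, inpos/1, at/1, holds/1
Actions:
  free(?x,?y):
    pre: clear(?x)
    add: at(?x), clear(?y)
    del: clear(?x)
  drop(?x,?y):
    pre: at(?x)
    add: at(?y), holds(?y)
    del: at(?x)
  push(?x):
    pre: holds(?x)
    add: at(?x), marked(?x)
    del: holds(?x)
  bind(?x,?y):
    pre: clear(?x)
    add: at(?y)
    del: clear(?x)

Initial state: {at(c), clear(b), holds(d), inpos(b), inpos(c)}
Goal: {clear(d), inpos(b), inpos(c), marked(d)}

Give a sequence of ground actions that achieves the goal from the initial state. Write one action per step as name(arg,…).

free(b,d); push(d)

1. free(b,d)  →  {at(b), at(c), clear(d), holds(d), inpos(b), inpos(c)}
2. push(d)  →  {at(b), at(c), at(d), clear(d), inpos(b), inpos(c), marked(d)}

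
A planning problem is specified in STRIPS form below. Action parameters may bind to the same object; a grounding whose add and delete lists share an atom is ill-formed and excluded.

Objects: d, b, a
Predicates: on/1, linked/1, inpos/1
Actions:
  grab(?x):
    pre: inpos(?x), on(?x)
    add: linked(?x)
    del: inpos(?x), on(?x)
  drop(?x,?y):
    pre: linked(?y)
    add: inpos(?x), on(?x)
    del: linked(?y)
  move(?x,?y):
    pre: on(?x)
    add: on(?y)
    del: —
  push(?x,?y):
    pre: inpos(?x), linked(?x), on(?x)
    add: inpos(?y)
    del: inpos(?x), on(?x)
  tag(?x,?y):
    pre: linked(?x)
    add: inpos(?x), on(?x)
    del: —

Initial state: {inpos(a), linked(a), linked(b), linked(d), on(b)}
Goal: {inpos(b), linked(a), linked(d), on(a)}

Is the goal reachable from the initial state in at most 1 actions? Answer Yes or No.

No

1. drop(b,b)  →  {inpos(a), inpos(b), linked(a), linked(d), on(b)}
2. move(b,a)  →  {inpos(a), inpos(b), linked(a), linked(d), on(a), on(b)}
optimal plan length = 2; 2 > 1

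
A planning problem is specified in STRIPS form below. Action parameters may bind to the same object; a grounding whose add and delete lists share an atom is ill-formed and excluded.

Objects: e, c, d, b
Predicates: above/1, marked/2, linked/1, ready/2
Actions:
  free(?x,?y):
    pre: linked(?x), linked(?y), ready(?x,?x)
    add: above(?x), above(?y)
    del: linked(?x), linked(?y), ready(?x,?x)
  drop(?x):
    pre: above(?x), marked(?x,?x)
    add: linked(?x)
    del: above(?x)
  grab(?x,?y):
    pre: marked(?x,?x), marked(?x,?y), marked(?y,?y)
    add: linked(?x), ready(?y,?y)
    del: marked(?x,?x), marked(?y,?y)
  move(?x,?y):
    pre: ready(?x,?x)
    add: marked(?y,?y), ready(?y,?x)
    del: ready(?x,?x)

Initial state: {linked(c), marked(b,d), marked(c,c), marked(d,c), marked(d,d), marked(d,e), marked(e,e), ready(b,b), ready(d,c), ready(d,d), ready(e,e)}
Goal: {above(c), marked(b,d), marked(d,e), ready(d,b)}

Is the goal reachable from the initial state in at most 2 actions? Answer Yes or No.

No

1. grab(e,e)  →  {linked(c), linked(e), marked(b,d), marked(c,c), marked(d,c), marked(d,d), marked(d,e), ready(b,b), ready(d,c), ready(d,d), ready(e,e)}
2. free(e,c)  →  {above(c), above(e), marked(b,d), marked(c,c), marked(d,c), marked(d,d), marked(d,e), ready(b,b), ready(d,c), ready(d,d)}
3. move(b,d)  →  {above(c), above(e), marked(b,d), marked(c,c), marked(d,c), marked(d,d), marked(d,e), ready(d,b), ready(d,c), ready(d,d)}
optimal plan length = 3; 3 > 2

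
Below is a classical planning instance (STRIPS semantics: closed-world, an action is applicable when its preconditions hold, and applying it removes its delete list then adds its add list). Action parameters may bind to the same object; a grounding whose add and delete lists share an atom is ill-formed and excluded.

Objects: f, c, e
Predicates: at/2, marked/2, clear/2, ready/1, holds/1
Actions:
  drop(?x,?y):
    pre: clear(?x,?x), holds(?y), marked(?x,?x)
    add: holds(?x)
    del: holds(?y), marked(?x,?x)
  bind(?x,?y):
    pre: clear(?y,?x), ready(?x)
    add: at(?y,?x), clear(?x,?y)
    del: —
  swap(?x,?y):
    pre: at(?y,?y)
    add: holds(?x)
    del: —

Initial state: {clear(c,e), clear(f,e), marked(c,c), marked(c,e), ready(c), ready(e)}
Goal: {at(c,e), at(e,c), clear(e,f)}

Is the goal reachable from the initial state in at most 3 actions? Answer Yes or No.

Yes

1. bind(e,f)  →  {at(f,e), clear(c,e), clear(e,f), clear(f,e), marked(c,c), marked(c,e), ready(c), ready(e)}
2. bind(e,c)  →  {at(c,e), at(f,e), clear(c,e), clear(e,c), clear(e,f), clear(f,e), marked(c,c), marked(c,e), ready(c), ready(e)}
3. bind(c,e)  →  {at(c,e), at(e,c), at(f,e), clear(c,e), clear(e,c), clear(e,f), clear(f,e), marked(c,c), marked(c,e), ready(c), ready(e)}
optimal plan length = 3; 3 ≤ 3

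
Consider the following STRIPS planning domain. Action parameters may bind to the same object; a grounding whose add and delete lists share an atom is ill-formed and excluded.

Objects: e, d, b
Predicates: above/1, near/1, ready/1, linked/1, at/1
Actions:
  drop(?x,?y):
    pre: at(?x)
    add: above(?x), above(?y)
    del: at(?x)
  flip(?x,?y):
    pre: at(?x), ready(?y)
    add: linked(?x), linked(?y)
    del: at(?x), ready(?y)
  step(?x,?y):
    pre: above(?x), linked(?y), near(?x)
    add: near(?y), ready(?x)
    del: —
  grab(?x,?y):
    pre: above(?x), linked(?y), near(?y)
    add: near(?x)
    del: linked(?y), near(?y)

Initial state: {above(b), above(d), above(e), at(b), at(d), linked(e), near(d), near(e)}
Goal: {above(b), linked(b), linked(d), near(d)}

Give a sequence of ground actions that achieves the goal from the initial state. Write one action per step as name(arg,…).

step(d,e); flip(b,d)

1. step(d,e)  →  {above(b), above(d), above(e), at(b), at(d), linked(e), near(d), near(e), ready(d)}
2. flip(b,d)  →  {above(b), above(d), above(e), at(d), linked(b), linked(d), linked(e), near(d), near(e)}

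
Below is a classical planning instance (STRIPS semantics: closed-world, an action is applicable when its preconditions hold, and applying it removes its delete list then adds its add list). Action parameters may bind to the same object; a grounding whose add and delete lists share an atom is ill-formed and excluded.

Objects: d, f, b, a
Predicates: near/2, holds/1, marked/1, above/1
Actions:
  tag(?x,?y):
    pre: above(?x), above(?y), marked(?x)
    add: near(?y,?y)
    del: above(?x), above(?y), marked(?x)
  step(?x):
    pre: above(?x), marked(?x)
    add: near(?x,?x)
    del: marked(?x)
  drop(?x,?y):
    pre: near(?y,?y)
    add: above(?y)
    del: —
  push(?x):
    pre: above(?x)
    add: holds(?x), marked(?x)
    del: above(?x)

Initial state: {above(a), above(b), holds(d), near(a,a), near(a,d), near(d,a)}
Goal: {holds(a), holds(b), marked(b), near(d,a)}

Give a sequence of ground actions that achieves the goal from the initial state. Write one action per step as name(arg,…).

1. push(b)  →  {above(a), holds(b), holds(d), marked(b), near(a,a), near(a,d), near(d,a)}
2. push(a)  →  {holds(a), holds(b), holds(d), marked(a), marked(b), near(a,a), near(a,d), near(d,a)}

push(b); push(a)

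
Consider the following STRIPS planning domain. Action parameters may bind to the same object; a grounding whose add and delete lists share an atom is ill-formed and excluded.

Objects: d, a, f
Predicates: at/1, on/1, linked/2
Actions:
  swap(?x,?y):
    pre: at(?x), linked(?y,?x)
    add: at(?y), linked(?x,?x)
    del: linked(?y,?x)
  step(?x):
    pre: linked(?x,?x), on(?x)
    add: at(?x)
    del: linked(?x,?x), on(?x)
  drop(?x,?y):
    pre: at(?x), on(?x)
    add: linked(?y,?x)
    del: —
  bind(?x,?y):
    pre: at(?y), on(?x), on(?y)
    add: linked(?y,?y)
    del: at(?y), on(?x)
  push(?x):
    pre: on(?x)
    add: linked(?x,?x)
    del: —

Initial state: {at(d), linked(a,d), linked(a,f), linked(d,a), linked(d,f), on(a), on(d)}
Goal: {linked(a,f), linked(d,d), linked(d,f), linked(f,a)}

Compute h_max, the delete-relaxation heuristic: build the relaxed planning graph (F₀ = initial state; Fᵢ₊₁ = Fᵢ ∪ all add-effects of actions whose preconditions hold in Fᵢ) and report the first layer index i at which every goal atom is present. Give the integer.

2

F0 = init (7 atoms)
F1 = F0 ∪ {at(a), linked(a,a), linked(d,d), linked(f,d)}  (11 atoms)
F2 = F1 ∪ {at(f), linked(f,a)}  (13 atoms)
goal ⊆ F2  ⇒  h_max = 2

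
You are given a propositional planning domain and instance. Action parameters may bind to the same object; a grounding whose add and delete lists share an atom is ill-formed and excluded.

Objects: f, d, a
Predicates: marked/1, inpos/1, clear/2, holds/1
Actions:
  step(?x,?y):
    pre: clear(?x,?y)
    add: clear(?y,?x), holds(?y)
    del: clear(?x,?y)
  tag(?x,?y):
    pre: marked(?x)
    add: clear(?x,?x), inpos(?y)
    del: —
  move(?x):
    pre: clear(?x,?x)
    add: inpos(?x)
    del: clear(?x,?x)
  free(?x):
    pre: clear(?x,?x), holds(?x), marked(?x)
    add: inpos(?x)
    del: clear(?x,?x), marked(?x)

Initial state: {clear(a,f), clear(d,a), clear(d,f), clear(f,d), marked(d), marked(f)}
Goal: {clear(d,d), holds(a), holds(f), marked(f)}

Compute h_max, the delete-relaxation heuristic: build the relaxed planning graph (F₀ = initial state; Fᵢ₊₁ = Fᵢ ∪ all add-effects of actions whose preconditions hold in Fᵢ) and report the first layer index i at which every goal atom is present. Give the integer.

1

F0 = init (6 atoms)
F1 = F0 ∪ {clear(a,d), clear(d,d), clear(f,a), clear(f,f), holds(a), holds(d), holds(f), inpos(a), inpos(d), inpos(f)}  (16 atoms)
goal ⊆ F1  ⇒  h_max = 1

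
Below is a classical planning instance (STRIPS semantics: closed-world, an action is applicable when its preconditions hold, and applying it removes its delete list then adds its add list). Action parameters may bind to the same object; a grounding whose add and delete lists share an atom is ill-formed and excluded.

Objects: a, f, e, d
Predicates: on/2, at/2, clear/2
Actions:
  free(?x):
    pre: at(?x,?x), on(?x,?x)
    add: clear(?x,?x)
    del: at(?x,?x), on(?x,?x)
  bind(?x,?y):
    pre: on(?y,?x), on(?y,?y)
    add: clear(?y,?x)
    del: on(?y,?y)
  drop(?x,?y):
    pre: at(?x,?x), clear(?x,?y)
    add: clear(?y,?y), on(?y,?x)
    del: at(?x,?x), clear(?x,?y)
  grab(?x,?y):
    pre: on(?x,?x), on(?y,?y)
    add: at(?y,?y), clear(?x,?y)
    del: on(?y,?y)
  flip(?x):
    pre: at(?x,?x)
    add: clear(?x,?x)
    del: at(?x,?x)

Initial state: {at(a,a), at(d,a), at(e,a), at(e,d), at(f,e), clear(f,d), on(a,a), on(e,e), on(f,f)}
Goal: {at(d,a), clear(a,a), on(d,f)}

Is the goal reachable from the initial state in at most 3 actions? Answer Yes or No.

1. free(a)  →  {at(d,a), at(e,a), at(e,d), at(f,e), clear(a,a), clear(f,d), on(e,e), on(f,f)}
2. grab(f,f)  →  {at(d,a), at(e,a), at(e,d), at(f,e), at(f,f), clear(a,a), clear(f,d), clear(f,f), on(e,e)}
3. drop(f,d)  →  {at(d,a), at(e,a), at(e,d), at(f,e), clear(a,a), clear(d,d), clear(f,f), on(d,f), on(e,e)}
optimal plan length = 3; 3 ≤ 3

Yes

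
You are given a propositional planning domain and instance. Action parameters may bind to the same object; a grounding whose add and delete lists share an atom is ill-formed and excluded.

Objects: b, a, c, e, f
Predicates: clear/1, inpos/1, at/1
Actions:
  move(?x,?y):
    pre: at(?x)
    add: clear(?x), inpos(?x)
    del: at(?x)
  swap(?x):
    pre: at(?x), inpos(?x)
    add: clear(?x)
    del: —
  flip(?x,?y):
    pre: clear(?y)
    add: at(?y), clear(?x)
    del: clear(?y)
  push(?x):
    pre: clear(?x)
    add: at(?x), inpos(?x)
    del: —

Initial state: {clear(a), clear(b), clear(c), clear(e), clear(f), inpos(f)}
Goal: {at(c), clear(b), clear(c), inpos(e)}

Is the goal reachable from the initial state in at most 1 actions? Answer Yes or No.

No

1. push(c)  →  {at(c), clear(a), clear(b), clear(c), clear(e), clear(f), inpos(c), inpos(f)}
2. push(e)  →  {at(c), at(e), clear(a), clear(b), clear(c), clear(e), clear(f), inpos(c), inpos(e), inpos(f)}
optimal plan length = 2; 2 > 1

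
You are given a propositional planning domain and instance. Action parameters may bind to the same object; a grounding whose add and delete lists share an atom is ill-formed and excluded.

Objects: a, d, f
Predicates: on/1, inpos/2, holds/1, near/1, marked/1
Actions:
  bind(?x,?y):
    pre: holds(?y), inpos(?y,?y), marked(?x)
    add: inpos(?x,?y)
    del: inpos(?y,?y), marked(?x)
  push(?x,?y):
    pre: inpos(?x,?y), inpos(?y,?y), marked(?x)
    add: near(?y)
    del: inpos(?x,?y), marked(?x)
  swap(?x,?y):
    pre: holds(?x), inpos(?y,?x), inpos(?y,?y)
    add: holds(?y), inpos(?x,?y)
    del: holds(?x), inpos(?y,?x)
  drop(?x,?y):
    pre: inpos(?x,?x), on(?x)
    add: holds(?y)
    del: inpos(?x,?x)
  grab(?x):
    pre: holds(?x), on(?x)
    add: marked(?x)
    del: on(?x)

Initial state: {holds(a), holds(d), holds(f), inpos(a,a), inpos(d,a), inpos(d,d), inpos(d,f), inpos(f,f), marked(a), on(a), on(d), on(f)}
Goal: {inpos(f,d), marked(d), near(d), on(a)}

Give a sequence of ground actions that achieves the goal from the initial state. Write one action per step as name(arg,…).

1. swap(a,d)  →  {holds(d), holds(f), inpos(a,a), inpos(a,d), inpos(d,d), inpos(d,f), inpos(f,f), marked(a), on(a), on(d), on(f)}
2. push(a,d)  →  {holds(d), holds(f), inpos(a,a), inpos(d,d), inpos(d,f), inpos(f,f), near(d), on(a), on(d), on(f)}
3. swap(f,d)  →  {holds(d), inpos(a,a), inpos(d,d), inpos(f,d), inpos(f,f), near(d), on(a), on(d), on(f)}
4. grab(d)  →  {holds(d), inpos(a,a), inpos(d,d), inpos(f,d), inpos(f,f), marked(d), near(d), on(a), on(f)}

swap(a,d); push(a,d); swap(f,d); grab(d)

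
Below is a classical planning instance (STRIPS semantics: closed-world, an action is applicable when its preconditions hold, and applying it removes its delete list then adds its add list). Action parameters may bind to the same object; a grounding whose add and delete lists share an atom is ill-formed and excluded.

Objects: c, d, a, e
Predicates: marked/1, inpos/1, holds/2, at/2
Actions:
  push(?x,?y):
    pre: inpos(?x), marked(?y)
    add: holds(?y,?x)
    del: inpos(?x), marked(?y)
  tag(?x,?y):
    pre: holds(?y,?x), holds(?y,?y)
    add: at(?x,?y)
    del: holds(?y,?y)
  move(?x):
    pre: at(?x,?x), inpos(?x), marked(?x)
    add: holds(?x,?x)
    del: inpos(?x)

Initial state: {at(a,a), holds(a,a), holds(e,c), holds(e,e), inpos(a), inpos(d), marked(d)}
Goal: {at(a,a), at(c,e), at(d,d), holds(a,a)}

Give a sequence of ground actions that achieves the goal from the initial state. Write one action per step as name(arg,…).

push(d,d); tag(c,e); tag(d,d)

1. push(d,d)  →  {at(a,a), holds(a,a), holds(d,d), holds(e,c), holds(e,e), inpos(a)}
2. tag(c,e)  →  {at(a,a), at(c,e), holds(a,a), holds(d,d), holds(e,c), inpos(a)}
3. tag(d,d)  →  {at(a,a), at(c,e), at(d,d), holds(a,a), holds(e,c), inpos(a)}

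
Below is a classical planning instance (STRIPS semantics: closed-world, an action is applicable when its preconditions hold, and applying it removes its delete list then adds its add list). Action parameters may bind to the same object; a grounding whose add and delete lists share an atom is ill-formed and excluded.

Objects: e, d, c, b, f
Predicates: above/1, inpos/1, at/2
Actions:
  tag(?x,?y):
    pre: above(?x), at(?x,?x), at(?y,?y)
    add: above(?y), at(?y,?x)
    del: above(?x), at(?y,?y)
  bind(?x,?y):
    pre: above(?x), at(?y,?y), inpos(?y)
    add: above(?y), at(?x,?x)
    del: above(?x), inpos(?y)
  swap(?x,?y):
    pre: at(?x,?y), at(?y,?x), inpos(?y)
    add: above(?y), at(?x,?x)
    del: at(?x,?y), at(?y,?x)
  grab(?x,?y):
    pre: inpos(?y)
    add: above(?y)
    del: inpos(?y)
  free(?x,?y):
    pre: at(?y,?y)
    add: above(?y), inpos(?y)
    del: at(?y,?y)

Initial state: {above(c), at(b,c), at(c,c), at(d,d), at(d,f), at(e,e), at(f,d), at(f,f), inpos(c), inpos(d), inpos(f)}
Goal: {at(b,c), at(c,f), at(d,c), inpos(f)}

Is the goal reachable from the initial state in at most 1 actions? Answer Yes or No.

No

1. tag(c,d)  →  {above(d), at(b,c), at(c,c), at(d,c), at(d,f), at(e,e), at(f,d), at(f,f), inpos(c), inpos(d), inpos(f)}
2. swap(d,f)  →  {above(d), above(f), at(b,c), at(c,c), at(d,c), at(d,d), at(e,e), at(f,f), inpos(c), inpos(d), inpos(f)}
3. tag(f,c)  →  {above(c), above(d), at(b,c), at(c,f), at(d,c), at(d,d), at(e,e), at(f,f), inpos(c), inpos(d), inpos(f)}
optimal plan length = 3; 3 > 1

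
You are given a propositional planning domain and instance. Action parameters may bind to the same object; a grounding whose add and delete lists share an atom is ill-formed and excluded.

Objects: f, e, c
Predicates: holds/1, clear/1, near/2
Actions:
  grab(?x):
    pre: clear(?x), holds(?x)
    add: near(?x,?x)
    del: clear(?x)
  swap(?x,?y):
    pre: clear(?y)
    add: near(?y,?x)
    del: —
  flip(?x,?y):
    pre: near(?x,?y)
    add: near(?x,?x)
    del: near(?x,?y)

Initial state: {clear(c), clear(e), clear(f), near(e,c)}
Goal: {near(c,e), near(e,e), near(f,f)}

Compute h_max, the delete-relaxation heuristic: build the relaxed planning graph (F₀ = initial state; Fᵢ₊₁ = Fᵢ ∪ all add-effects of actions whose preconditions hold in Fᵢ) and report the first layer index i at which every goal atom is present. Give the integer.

F0 = init (4 atoms)
F1 = F0 ∪ {near(c,c), near(c,e), near(c,f), near(e,e), near(e,f), near(f,c), near(f,e), near(f,f)}  (12 atoms)
goal ⊆ F1  ⇒  h_max = 1

1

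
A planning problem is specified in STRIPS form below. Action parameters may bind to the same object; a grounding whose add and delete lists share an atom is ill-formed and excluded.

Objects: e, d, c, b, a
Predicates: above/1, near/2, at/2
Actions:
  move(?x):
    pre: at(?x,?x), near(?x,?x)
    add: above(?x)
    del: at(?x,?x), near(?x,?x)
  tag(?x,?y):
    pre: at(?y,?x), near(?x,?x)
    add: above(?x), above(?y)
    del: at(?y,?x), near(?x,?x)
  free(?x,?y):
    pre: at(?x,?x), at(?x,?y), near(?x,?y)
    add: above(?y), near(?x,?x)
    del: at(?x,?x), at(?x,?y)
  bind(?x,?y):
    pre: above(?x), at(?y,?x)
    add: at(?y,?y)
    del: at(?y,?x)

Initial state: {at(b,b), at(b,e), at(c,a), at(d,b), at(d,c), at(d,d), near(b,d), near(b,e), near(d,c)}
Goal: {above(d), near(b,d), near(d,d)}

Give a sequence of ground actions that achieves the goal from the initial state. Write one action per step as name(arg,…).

free(d,c); free(b,e); tag(b,d)

1. free(d,c)  →  {above(c), at(b,b), at(b,e), at(c,a), at(d,b), near(b,d), near(b,e), near(d,c), near(d,d)}
2. free(b,e)  →  {above(c), above(e), at(c,a), at(d,b), near(b,b), near(b,d), near(b,e), near(d,c), near(d,d)}
3. tag(b,d)  →  {above(b), above(c), above(d), above(e), at(c,a), near(b,d), near(b,e), near(d,c), near(d,d)}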